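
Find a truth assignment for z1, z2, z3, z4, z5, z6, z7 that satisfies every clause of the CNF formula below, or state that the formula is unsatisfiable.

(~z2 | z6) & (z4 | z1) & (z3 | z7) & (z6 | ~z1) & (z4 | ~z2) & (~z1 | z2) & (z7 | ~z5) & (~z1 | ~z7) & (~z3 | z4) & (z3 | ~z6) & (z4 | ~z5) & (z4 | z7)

Branch on z2: set z2 = 0.
The clause (~z1) is unit, so z1 = 0.
The clause (z4) is unit, so z4 = 1.
Branch on z3: set z3 = 0.
The clause (z7) is unit, so z7 = 1.
The clause (~z6) is unit, so z6 = 0.
No clause remains; z5 is free.

z1 ↦ 0, z2 ↦ 0, z3 ↦ 0, z4 ↦ 1, z5 ↦ 1, z6 ↦ 0, z7 ↦ 1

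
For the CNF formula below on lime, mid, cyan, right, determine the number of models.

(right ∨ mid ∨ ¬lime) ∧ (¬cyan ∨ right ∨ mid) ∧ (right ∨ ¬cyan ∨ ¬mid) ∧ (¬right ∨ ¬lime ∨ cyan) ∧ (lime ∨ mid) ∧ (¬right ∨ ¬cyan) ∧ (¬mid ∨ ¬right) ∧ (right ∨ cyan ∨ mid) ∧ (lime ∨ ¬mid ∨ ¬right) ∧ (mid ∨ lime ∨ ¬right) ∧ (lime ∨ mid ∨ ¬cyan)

There are 2^4 = 16 truth assignments over (lime, mid, cyan, right).
Check each against the 11 clauses (columns in the order lime, mid, cyan, right):
  F F F F  ✗ fails (lime ∨ mid)
  F F F T  ✗ fails (lime ∨ mid)
  F F T F  ✗ fails (¬cyan ∨ right ∨ mid)
  F F T T  ✗ fails (lime ∨ mid)
  F T F F  ✓ satisfies all
  F T F T  ✗ fails (¬mid ∨ ¬right)
  F T T F  ✗ fails (right ∨ ¬cyan ∨ ¬mid)
  F T T T  ✗ fails (¬right ∨ ¬cyan)
  T F F F  ✗ fails (right ∨ mid ∨ ¬lime)
  T F F T  ✗ fails (¬right ∨ ¬lime ∨ cyan)
  T F T F  ✗ fails (right ∨ mid ∨ ¬lime)
  T F T T  ✗ fails (¬right ∨ ¬cyan)
  T T F F  ✓ satisfies all
  T T F T  ✗ fails (¬right ∨ ¬lime ∨ cyan)
  T T T F  ✗ fails (right ∨ ¬cyan ∨ ¬mid)
  T T T T  ✗ fails (¬right ∨ ¬cyan)
2 of the 16 rows are models.

2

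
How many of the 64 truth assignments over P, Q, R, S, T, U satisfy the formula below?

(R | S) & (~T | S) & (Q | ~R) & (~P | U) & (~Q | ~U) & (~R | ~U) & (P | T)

6

There are 2^6 = 64 truth assignments over (P, Q, R, S, T, U).
Split on T. With T = 1, the clauses containing T are satisfied and ~T drops from the rest; 5 of the 2^5 = 32 assignments to the other variables satisfy what remains.
With T = 0, by the same count on the reduced clause set, 1 assignment works.
(One model: P=F, Q=F, R=F, S=T, T=T, U=F.)
Total: 5 + 1 = 6.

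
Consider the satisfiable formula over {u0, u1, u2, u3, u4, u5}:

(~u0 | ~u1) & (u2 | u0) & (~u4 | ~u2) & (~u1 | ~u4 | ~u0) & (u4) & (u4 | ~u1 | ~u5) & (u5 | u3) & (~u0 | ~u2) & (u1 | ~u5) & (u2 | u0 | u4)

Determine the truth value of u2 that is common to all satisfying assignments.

False

Suppose u2 = 1.
(~u4) alone gives u4 = 0.
That conflicts with the unit clause (u4).
So every satisfying assignment has u2 = False.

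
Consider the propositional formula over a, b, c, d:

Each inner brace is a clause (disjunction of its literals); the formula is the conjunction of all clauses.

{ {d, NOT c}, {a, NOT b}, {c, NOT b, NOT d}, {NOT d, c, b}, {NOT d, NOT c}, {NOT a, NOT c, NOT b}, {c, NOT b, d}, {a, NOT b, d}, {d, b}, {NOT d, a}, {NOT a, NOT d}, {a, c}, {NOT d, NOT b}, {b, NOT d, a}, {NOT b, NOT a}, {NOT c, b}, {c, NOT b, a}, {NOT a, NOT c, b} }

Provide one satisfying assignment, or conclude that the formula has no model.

Case d = true:
The clause (NOT c) is unit, so c = false.
The clause (NOT b) is unit, so b = false.
Now (b) is unsatisfied and unit — conflict.
That branch fails; take d = false instead.
The clause (NOT c) is unit, so c = false.
The clause (NOT b) is unit, so b = false.
Now (b) is unsatisfied and unit — conflict.
Both values of d lead to a conflict.

UNSATISFIABLE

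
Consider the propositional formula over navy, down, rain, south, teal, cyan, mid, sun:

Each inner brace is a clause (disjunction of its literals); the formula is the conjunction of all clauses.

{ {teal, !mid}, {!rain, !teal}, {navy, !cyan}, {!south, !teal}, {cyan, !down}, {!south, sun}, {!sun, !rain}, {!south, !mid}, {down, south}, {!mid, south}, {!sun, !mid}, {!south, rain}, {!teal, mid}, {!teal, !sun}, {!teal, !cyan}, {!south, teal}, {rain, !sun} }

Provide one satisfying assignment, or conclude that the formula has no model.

Try teal = false.
From the singleton clause (!mid), mid = false.
From the singleton clause (!south), south = false.
From the singleton clause (down), down = true.
From the singleton clause (cyan), cyan = true.
From the singleton clause (navy), navy = true.
Try sun = false.
All clauses hold; rain can take either value.

navy=true; down=true; rain=true; south=false; teal=false; cyan=true; mid=false; sun=false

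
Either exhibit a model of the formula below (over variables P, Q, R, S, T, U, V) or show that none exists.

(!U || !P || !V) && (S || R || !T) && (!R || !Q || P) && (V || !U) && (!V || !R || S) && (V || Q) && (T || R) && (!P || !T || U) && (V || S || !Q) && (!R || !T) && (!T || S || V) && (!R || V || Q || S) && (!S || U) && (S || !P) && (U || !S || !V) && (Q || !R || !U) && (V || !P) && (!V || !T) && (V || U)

UNSATISFIABLE

Try V = true.
(!T) alone gives T = false.
(R) alone gives R = true.
(S) alone gives S = true.
(U) alone gives U = true.
(!P) alone gives P = false.
(!Q) alone gives Q = false.
Now (Q) is unsatisfied and unit — conflict.
So V must be the other value — set V = false.
(!U) alone gives U = false.
Now (U) is unsatisfied and unit — conflict.
Either choice for V ends in contradiction.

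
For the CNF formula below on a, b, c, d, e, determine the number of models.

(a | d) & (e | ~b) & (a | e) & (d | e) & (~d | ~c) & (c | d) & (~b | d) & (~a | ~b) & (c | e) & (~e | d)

There are 2^5 = 32 truth assignments over (a, b, c, d, e).
Split on c. With c = 1, the clauses containing c are satisfied and ~c drops from the rest; 0 of the 2^4 = 16 assignments to the other variables satisfy what remains.
With c = 0, by the same count on the reduced clause set, 3 assignments work.
(One model: a=F, b=F, c=F, d=T, e=T.)
Total: 0 + 3 = 3.

3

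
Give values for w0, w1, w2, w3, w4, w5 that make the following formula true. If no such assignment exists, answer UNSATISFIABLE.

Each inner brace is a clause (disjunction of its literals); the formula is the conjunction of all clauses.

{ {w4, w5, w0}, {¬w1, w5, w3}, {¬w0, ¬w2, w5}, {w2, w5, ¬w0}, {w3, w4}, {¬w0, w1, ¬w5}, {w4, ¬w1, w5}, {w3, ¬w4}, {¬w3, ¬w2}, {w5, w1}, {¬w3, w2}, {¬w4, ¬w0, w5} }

UNSATISFIABLE

Branch on w3: set w3 = True.
From the singleton clause (¬w2), w2 = False.
That conflicts with the unit clause (w2).
So w3 must be the other value — set w3 = False.
From the singleton clause (w4), w4 = True.
That conflicts with the unit clause (¬w4).
Both values of w3 lead to a conflict.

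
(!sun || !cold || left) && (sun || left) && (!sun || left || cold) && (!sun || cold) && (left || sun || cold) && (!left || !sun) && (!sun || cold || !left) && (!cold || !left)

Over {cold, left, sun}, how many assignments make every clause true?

There are 2^3 = 8 truth assignments over (cold, left, sun).
Check each against the 8 clauses (columns in the order cold, left, sun):
  F F F  ✗ fails (sun || left)
  F F T  ✗ fails (!sun || left || cold)
  F T F  ✓ satisfies all
  F T T  ✗ fails (!sun || cold)
  T F F  ✗ fails (sun || left)
  T F T  ✗ fails (!sun || !cold || left)
  T T F  ✗ fails (!cold || !left)
  T T T  ✗ fails (!left || !sun)
1 of the 8 rows is a model.

1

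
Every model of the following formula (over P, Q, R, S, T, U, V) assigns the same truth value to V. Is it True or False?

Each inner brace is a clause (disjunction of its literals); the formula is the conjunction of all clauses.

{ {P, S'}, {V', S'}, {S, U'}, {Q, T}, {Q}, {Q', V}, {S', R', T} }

True

Suppose V = 0.
Unit clause (Q) forces Q = 1.
But (Q') is also a unit clause — contradiction.
So every satisfying assignment has V = True.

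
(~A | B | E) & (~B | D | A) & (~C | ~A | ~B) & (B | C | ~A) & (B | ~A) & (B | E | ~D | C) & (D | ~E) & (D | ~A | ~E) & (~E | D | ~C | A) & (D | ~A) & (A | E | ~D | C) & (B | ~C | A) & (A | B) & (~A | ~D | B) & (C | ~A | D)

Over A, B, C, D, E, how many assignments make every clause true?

5

There are 2^5 = 32 truth assignments over (A, B, C, D, E).
Split on B. With B = 1, the clauses containing B are satisfied and ~B drops from the rest; 5 of the 2^4 = 16 assignments to the other variables satisfy what remains.
With B = 0, by the same count on the reduced clause set, 0 assignments work.
(One model: A=F, B=T, C=F, D=T, E=T.)
Total: 5 + 0 = 5.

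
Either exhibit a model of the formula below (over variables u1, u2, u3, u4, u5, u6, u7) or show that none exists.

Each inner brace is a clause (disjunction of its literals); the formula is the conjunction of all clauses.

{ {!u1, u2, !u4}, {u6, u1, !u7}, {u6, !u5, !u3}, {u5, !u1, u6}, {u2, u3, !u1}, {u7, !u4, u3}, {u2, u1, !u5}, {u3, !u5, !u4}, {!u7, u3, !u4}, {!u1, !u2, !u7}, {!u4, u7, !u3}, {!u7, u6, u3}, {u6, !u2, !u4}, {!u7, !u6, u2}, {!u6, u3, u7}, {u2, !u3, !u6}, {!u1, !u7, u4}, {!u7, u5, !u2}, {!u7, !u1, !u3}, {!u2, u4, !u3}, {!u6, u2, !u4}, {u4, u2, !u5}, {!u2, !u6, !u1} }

u1=false; u2=true; u3=false; u4=false; u5=true; u6=true; u7=true

Case u1 = false:
Case u6 = true:
Case u2 = true:
Case u3 = false:
The clause (u7) is unit, so u7 = true.
The clause (!u4) is unit, so u4 = false.
The clause (u5) is unit, so u5 = true.
This assignment satisfies each clause.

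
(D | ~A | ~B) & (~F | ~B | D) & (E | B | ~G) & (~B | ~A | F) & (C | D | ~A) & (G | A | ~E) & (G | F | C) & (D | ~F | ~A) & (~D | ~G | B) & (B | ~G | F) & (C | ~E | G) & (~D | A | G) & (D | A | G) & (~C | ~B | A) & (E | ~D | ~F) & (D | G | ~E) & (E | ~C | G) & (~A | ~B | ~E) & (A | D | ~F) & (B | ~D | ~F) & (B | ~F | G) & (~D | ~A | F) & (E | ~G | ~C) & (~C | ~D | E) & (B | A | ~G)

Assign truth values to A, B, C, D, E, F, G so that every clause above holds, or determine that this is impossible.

A: 0, B: 1, C: 0, D: 0, E: 1, F: 0, G: 1

Suppose D = 0.
Suppose A = 0.
(G) alone gives G = 1.
(~F) alone gives F = 0.
(B) alone gives B = 1.
(~C) alone gives C = 0.
No clause remains; E is free.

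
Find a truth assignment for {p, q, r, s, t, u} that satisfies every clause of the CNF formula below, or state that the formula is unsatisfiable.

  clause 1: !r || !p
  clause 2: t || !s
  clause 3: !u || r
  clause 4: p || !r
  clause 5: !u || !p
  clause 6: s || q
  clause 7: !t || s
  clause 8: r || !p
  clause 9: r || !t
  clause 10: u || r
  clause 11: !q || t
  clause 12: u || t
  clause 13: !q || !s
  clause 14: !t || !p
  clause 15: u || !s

UNSATISFIABLE

Suppose r = false.
From the singleton clause (!u), u = false.
That conflicts with the unit clause (u).
So r must be the other value — set r = true.
From the singleton clause (!p), p = false.
That conflicts with the unit clause (p).
Either choice for r ends in contradiction.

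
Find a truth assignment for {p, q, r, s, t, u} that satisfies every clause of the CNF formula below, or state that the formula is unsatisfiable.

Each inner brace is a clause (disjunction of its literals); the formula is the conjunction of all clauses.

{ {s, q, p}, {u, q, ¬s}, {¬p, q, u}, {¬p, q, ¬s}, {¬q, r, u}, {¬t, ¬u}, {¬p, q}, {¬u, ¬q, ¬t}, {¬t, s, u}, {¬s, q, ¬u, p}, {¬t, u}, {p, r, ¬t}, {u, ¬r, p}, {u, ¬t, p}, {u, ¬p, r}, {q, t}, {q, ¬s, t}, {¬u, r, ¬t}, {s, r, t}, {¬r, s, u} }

Case t = False:
From the singleton clause (q), q = True.
Case r = True:
Case u = True:
All clauses hold; p, s can take either value.

p: True, q: True, r: True, s: False, t: False, u: True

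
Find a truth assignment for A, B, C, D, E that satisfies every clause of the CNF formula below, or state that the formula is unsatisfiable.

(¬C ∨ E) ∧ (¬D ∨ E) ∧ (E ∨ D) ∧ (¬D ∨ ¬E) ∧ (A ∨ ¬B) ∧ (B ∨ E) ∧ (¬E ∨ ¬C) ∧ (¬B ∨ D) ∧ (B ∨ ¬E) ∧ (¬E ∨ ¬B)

Case C = False:
Case D = False:
From the singleton clause (E), E = True.
From the singleton clause (¬B), B = False.
That conflicts with the unit clause (B).
That branch fails; take D = True instead.
From the singleton clause (E), E = True.
That conflicts with the unit clause (¬E).
Either choice for D ends in contradiction.
That branch fails; take C = True instead.
From the singleton clause (E), E = True.
That conflicts with the unit clause (¬E).
Either choice for C ends in contradiction.

UNSATISFIABLE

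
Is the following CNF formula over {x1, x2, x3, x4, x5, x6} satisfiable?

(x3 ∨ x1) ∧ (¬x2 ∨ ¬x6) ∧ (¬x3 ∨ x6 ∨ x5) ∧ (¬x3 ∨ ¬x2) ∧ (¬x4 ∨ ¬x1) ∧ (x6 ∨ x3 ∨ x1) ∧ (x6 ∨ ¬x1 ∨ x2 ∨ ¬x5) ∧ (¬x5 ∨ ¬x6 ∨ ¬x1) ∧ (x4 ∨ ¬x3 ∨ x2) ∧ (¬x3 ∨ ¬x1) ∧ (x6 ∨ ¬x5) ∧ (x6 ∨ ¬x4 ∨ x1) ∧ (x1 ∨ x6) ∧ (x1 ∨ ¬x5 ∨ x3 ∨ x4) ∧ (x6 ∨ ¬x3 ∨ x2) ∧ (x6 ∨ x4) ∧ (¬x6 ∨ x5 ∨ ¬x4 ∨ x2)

Yes

Case x3 = True:
The clause (¬x2) is unit, so x2 = False.
The clause (x4) is unit, so x4 = True.
The clause (¬x1) is unit, so x1 = False.
The clause (x6) is unit, so x6 = True.
The clause (x5) is unit, so x5 = True.
All clauses are satisfied.
A satisfying assignment: x1 ↦ False; x2 ↦ False; x3 ↦ True; x4 ↦ True; x5 ↦ True; x6 ↦ True.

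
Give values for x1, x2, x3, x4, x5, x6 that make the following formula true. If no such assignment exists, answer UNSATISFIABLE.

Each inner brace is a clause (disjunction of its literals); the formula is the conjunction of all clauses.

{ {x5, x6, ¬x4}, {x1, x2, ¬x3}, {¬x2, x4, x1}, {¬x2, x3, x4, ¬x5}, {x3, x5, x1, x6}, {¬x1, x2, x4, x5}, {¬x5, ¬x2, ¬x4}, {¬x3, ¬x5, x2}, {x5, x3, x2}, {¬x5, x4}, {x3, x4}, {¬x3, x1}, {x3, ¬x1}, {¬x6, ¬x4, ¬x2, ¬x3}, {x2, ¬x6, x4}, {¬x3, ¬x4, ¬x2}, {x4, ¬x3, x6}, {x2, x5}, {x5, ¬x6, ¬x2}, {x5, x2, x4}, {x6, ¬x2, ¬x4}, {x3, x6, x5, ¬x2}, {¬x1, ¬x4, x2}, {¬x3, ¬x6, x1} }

Suppose x5 = True.
Unit clause (x4) forces x4 = True.
Unit clause (¬x2) forces x2 = False.
Unit clause (¬x3) forces x3 = False.
Unit clause (¬x1) forces x1 = False.
Every clause is now satisfied; x6 is unconstrained.

x1: False, x2: False, x3: False, x4: True, x5: True, x6: True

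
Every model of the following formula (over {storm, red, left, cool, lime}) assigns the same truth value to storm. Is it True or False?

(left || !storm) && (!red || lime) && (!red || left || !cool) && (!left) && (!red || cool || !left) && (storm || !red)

Suppose storm = true.
(left) alone gives left = true.
That conflicts with the unit clause (!left).
So every satisfying assignment has storm = False.

False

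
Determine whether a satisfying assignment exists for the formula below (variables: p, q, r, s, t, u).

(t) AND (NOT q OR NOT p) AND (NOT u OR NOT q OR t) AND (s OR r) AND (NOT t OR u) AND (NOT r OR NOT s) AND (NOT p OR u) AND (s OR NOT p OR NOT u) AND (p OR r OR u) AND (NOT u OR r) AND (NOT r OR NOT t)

No

Unit clause (t) forces t = true.
Unit clause (u) forces u = true.
Unit clause (r) forces r = true.
Now (NOT r) is unsatisfied and unit — conflict.
No assignment satisfies every clause.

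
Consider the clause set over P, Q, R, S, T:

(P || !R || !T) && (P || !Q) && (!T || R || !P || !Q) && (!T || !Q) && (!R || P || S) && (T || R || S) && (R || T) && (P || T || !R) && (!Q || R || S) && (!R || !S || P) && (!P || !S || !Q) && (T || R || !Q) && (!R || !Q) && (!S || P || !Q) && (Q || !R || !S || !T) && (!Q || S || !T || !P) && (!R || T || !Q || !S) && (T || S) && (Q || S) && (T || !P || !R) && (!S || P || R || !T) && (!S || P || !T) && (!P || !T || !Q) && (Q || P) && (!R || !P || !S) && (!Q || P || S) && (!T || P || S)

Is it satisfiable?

Satisfiable

Suppose P = true.
Suppose T = true.
The clause (!Q) is unit, so Q = false.
The clause (S) is unit, so S = true.
The clause (!R) is unit, so R = false.
Every clause now holds.
A satisfying assignment: P: true; Q: false; R: false; S: true; T: true.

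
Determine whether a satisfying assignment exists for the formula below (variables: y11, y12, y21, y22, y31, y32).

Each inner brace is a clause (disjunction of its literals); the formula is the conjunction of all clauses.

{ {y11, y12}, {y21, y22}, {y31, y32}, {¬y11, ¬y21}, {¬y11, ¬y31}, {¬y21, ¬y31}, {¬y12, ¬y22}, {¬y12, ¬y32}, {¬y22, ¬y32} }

Unsatisfiable

Case y11 = True:
The clause (¬y21) is unit, so y21 = False.
The clause (y22) is unit, so y22 = True.
The clause (¬y31) is unit, so y31 = False.
The clause (y32) is unit, so y32 = True.
That conflicts with the unit clause (¬y32).
Undo y11 and try y11 = False.
The clause (y12) is unit, so y12 = True.
The clause (¬y22) is unit, so y22 = False.
The clause (y21) is unit, so y21 = True.
The clause (¬y31) is unit, so y31 = False.
The clause (y32) is unit, so y32 = True.
That conflicts with the unit clause (¬y32).
Either choice for y11 ends in contradiction.
No assignment satisfies every clause.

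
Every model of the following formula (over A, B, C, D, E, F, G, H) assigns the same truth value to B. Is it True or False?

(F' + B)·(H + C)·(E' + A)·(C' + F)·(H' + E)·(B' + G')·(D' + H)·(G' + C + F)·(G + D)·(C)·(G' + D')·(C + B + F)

Suppose B = 0.
From the singleton clause (F'), F = 0.
From the singleton clause (C'), C = 0.
Now (C) is unsatisfied and unit — conflict.
So every satisfying assignment has B = True.

True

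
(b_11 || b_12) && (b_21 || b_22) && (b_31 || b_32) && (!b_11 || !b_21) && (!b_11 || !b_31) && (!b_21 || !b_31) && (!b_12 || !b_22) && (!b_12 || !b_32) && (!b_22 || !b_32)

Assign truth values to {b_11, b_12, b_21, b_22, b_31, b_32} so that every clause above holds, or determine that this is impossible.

UNSATISFIABLE

Suppose b_11 = true.
(!b_21) alone gives b_21 = false.
(b_22) alone gives b_22 = true.
(!b_31) alone gives b_31 = false.
(b_32) alone gives b_32 = true.
But (!b_32) is also a unit clause — contradiction.
Backtrack on b_11: now try b_11 = false.
(b_12) alone gives b_12 = true.
(!b_22) alone gives b_22 = false.
(b_21) alone gives b_21 = true.
(!b_31) alone gives b_31 = false.
(b_32) alone gives b_32 = true.
But (!b_32) is also a unit clause — contradiction.
Neither b_11 = true nor b_11 = false works.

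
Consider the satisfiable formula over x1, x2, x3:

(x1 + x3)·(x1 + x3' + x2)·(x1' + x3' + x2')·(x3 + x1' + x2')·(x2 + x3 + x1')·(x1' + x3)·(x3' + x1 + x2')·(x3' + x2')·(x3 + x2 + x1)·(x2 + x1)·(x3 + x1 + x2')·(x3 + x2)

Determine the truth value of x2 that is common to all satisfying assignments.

Suppose x2 = 1.
Unit clause (x3') forces x3 = 0.
Unit clause (x1) forces x1 = 1.
That conflicts with the unit clause (x1').
So every satisfying assignment has x2 = False.

False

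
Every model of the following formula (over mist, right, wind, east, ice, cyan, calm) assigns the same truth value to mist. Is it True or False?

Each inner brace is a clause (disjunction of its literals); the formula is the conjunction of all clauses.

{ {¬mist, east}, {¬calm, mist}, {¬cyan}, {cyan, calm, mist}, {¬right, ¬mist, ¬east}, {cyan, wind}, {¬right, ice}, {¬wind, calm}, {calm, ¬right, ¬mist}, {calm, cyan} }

True

Suppose mist = False.
(¬calm) alone gives calm = False.
(¬cyan) alone gives cyan = False.
That conflicts with the unit clause (cyan).
So every satisfying assignment has mist = True.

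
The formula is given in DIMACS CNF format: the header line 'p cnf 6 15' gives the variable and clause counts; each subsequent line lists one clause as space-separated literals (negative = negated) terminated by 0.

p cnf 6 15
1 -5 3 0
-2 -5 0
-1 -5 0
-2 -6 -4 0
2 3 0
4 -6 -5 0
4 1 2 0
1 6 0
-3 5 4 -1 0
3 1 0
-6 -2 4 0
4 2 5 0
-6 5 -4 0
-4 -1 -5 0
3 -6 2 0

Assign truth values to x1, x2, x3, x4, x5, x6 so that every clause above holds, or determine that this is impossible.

Suppose x2 = False.
(x3) alone gives x3 = True.
Suppose x1 = False.
(x4) alone gives x4 = True.
(x6) alone gives x6 = True.
(x5) alone gives x5 = True.
This assignment satisfies each clause.

x1: False,  x2: False,  x3: True,  x4: True,  x5: True,  x6: True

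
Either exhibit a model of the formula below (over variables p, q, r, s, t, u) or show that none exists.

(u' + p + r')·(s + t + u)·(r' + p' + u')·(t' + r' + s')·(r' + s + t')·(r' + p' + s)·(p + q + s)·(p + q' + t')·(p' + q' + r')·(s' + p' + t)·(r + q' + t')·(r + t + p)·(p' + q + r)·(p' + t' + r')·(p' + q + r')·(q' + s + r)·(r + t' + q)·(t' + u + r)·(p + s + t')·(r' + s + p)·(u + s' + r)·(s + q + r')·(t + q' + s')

p=0,  q=0,  r=1,  s=1,  t=0,  u=0

Suppose u = 0.
Suppose s = 1.
The clause (r) is unit, so r = 1.
The clause (t') is unit, so t = 0.
The clause (p') is unit, so p = 0.
The clause (q') is unit, so q = 0.
This assignment satisfies each clause.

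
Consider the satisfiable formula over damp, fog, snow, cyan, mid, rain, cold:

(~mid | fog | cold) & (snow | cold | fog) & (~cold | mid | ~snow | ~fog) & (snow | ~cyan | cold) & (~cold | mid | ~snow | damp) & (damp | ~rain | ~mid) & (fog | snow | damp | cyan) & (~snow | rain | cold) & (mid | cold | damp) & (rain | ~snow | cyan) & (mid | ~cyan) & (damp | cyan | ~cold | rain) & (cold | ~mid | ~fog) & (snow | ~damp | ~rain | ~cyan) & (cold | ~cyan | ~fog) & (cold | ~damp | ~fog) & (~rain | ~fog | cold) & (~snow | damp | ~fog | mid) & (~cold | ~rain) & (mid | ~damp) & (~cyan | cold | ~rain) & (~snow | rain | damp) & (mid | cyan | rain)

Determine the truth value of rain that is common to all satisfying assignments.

False

Suppose rain = 1.
The clause (~cold) is unit, so cold = 0.
The clause (~fog) is unit, so fog = 0.
The clause (~mid) is unit, so mid = 0.
The clause (snow) is unit, so snow = 1.
The clause (damp) is unit, so damp = 1.
Now (~damp) is unsatisfied and unit — conflict.
So every satisfying assignment has rain = False.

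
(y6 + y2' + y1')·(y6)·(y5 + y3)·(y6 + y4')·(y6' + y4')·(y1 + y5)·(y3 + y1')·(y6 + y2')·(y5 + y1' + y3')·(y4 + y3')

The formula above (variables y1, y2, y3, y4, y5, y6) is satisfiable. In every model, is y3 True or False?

False

Suppose y3 = 1.
From the singleton clause (y6), y6 = 1.
From the singleton clause (y4'), y4 = 0.
That conflicts with the unit clause (y4).
So every satisfying assignment has y3 = False.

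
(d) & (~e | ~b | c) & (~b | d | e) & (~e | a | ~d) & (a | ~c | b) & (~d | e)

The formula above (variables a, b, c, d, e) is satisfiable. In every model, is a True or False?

True

Suppose a = 0.
The clause (d) is unit, so d = 1.
The clause (~e) is unit, so e = 0.
But (e) is also a unit clause — contradiction.
So every satisfying assignment has a = True.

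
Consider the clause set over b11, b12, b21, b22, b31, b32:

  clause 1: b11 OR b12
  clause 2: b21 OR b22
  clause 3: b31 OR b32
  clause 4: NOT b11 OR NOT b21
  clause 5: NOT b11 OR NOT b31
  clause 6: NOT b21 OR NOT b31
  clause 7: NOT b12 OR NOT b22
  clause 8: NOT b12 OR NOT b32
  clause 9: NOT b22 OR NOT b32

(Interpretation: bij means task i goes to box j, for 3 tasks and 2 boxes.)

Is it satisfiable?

Suppose b11 = true.
The clause (NOT b21) is unit, so b21 = false.
The clause (b22) is unit, so b22 = true.
The clause (NOT b31) is unit, so b31 = false.
The clause (b32) is unit, so b32 = true.
That conflicts with the unit clause (NOT b32).
That branch fails; take b11 = false instead.
The clause (b12) is unit, so b12 = true.
The clause (NOT b22) is unit, so b22 = false.
The clause (b21) is unit, so b21 = true.
The clause (NOT b31) is unit, so b31 = false.
The clause (b32) is unit, so b32 = true.
That conflicts with the unit clause (NOT b32).
Both values of b11 lead to a conflict.
No assignment satisfies every clause.

No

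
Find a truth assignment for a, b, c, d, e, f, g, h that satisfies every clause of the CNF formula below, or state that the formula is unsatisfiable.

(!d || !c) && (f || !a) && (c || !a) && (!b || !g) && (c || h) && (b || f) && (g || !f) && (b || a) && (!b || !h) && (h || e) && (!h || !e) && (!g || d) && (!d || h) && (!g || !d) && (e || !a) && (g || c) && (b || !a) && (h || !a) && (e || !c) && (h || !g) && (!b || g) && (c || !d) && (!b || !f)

UNSATISFIABLE

Case d = false:
The clause (!g) is unit, so g = false.
The clause (!f) is unit, so f = false.
The clause (!a) is unit, so a = false.
The clause (b) is unit, so b = true.
That conflicts with the unit clause (!b).
That branch fails; take d = true instead.
The clause (!c) is unit, so c = false.
That conflicts with the unit clause (c).
Either choice for d ends in contradiction.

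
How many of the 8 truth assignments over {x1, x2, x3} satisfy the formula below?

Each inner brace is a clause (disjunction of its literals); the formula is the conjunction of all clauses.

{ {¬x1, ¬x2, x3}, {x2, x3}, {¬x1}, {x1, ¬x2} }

1

There are 2^3 = 8 truth assignments over (x1, x2, x3).
Split on x3. With x3 = True, the clauses containing x3 are satisfied and ¬x3 drops from the rest; 1 of the 2^2 = 4 assignments to the other variables satisfy what remains.
With x3 = False, by the same count on the reduced clause set, 0 assignments work.
Total: 1 + 0 = 1.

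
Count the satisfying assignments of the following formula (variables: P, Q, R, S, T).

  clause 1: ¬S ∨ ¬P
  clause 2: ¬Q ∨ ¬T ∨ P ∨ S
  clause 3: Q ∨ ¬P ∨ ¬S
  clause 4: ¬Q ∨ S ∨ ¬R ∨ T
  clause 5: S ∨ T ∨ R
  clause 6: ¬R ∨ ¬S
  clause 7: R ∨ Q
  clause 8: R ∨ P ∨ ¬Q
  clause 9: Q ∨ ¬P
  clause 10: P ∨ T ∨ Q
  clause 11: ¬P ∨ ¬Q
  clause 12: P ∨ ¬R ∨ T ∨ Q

1

There are 2^5 = 32 truth assignments over (P, Q, R, S, T).
Split on P. With P = True, the clauses containing P are satisfied and ¬P drops from the rest; 0 of the 2^4 = 16 assignments to the other variables satisfy what remains.
With P = False, by the same count on the reduced clause set, 1 assignment works.
(One model: P=F, Q=F, R=T, S=F, T=T.)
Total: 0 + 1 = 1.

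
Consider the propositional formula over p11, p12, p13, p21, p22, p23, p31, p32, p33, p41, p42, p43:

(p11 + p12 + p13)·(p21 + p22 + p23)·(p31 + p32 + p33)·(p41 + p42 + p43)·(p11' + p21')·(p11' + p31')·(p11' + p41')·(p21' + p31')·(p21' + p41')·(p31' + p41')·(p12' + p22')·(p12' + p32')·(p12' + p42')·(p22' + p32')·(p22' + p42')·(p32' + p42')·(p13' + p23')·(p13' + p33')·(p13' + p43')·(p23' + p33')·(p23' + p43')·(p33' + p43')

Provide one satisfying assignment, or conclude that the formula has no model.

Try p11 = 0.
Try p12 = 1.
From the singleton clause (p22'), p22 = 0.
From the singleton clause (p32'), p32 = 0.
From the singleton clause (p42'), p42 = 0.
Try p21 = 1.
From the singleton clause (p31'), p31 = 0.
From the singleton clause (p33), p33 = 1.
From the singleton clause (p41'), p41 = 0.
From the singleton clause (p43), p43 = 1.
Now (p43') is unsatisfied and unit — conflict.
That branch fails; take p21 = 0 instead.
From the singleton clause (p23), p23 = 1.
From the singleton clause (p13'), p13 = 0.
From the singleton clause (p33'), p33 = 0.
From the singleton clause (p31), p31 = 1.
From the singleton clause (p41'), p41 = 0.
From the singleton clause (p43), p43 = 1.
Now (p43') is unsatisfied and unit — conflict.
Either choice for p21 ends in contradiction.
That branch fails; take p12 = 0 instead.
From the singleton clause (p13), p13 = 1.
From the singleton clause (p23'), p23 = 0.
From the singleton clause (p33'), p33 = 0.
From the singleton clause (p43'), p43 = 0.
Try p21 = 1.
From the singleton clause (p31'), p31 = 0.
From the singleton clause (p32), p32 = 1.
From the singleton clause (p41'), p41 = 0.
From the singleton clause (p42), p42 = 1.
Now (p42') is unsatisfied and unit — conflict.
That branch fails; take p21 = 0 instead.
From the singleton clause (p22), p22 = 1.
From the singleton clause (p32'), p32 = 0.
From the singleton clause (p31), p31 = 1.
From the singleton clause (p41'), p41 = 0.
From the singleton clause (p42), p42 = 1.
Now (p42') is unsatisfied and unit — conflict.
Either choice for p21 ends in contradiction.
Either choice for p12 ends in contradiction.
That branch fails; take p11 = 1 instead.
From the singleton clause (p21'), p21 = 0.
From the singleton clause (p31'), p31 = 0.
From the singleton clause (p41'), p41 = 0.
Try p22 = 1.
From the singleton clause (p12'), p12 = 0.
From the singleton clause (p32'), p32 = 0.
From the singleton clause (p33), p33 = 1.
From the singleton clause (p42'), p42 = 0.
From the singleton clause (p43), p43 = 1.
Now (p43') is unsatisfied and unit — conflict.
That branch fails; take p22 = 0 instead.
From the singleton clause (p23), p23 = 1.
From the singleton clause (p13'), p13 = 0.
From the singleton clause (p33'), p33 = 0.
From the singleton clause (p32), p32 = 1.
From the singleton clause (p12'), p12 = 0.
From the singleton clause (p42'), p42 = 0.
From the singleton clause (p43), p43 = 1.
Now (p43') is unsatisfied and unit — conflict.
Either choice for p22 ends in contradiction.
Either choice for p11 ends in contradiction.

UNSATISFIABLE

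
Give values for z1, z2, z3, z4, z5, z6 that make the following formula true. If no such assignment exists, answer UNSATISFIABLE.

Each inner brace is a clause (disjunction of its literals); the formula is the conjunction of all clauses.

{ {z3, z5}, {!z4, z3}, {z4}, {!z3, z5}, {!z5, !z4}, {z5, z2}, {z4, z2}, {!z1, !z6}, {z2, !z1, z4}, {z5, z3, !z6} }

Unit clause (z4) forces z4 = true.
Unit clause (z3) forces z3 = true.
Unit clause (z5) forces z5 = true.
Now (!z5) is unsatisfied and unit — conflict.

UNSATISFIABLE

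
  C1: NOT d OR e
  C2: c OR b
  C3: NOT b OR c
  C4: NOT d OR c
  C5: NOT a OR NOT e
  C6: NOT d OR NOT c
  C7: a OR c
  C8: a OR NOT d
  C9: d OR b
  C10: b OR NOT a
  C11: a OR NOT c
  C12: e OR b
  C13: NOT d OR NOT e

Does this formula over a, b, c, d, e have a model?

Satisfiable

Branch on d: set d = false.
The clause (b) is unit, so b = true.
The clause (c) is unit, so c = true.
The clause (a) is unit, so a = true.
The clause (NOT e) is unit, so e = false.
All clauses are satisfied.
A satisfying assignment: a=true, b=true, c=true, d=false, e=false.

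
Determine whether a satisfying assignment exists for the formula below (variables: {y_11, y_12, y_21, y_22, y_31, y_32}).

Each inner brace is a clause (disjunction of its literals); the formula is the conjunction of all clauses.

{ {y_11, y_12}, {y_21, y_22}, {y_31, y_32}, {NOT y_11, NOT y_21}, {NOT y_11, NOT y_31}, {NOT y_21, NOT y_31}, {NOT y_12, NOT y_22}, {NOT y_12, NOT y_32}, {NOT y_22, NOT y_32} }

Unsatisfiable

Case y_11 = true:
(NOT y_21) alone gives y_21 = false.
(y_22) alone gives y_22 = true.
(NOT y_31) alone gives y_31 = false.
(y_32) alone gives y_32 = true.
But (NOT y_32) is also a unit clause — contradiction.
Backtrack on y_11: now try y_11 = false.
(y_12) alone gives y_12 = true.
(NOT y_22) alone gives y_22 = false.
(y_21) alone gives y_21 = true.
(NOT y_31) alone gives y_31 = false.
(y_32) alone gives y_32 = true.
But (NOT y_32) is also a unit clause — contradiction.
Neither y_11 = true nor y_11 = false works.
No assignment satisfies every clause.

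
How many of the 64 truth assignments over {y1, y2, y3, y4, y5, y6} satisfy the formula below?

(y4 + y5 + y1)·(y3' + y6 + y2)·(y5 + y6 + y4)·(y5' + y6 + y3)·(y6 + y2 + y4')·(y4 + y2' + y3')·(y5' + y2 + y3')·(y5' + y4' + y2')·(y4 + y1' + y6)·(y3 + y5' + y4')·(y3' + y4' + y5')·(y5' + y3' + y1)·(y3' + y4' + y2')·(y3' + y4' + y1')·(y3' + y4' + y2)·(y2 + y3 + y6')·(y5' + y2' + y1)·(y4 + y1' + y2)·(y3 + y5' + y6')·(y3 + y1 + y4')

There are 2^6 = 64 truth assignments over (y1, y2, y3, y4, y5, y6).
Split on y2. With y2 = 1, the clauses containing y2 are satisfied and y2' drops from the rest; 3 of the 2^5 = 32 assignments to the other variables satisfy what remains.
With y2 = 0, by the same count on the reduced clause set, 0 assignments work.
Total: 3 + 0 = 3.

3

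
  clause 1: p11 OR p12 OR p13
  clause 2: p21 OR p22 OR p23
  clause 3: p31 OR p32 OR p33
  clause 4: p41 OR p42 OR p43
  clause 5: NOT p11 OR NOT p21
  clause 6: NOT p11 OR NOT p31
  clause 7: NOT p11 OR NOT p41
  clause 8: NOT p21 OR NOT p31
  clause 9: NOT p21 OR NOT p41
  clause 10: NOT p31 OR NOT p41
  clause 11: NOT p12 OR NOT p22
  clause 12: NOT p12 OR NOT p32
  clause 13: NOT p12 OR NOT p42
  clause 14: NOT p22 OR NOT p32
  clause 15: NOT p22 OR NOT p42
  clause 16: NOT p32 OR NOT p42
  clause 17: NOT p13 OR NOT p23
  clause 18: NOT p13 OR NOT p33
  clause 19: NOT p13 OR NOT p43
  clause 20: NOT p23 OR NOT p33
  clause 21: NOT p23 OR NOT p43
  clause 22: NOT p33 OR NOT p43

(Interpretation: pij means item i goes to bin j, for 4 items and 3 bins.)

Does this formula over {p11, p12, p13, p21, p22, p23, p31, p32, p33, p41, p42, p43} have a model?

Branch on p11: set p11 = false.
Branch on p12: set p12 = true.
Unit clause (NOT p22) forces p22 = false.
Unit clause (NOT p32) forces p32 = false.
Unit clause (NOT p42) forces p42 = false.
Branch on p21: set p21 = true.
Unit clause (NOT p31) forces p31 = false.
Unit clause (p33) forces p33 = true.
Unit clause (NOT p41) forces p41 = false.
Unit clause (p43) forces p43 = true.
Now (NOT p43) is unsatisfied and unit — conflict.
So p21 must be the other value — set p21 = false.
Unit clause (p23) forces p23 = true.
Unit clause (NOT p13) forces p13 = false.
Unit clause (NOT p33) forces p33 = false.
Unit clause (p31) forces p31 = true.
Unit clause (NOT p41) forces p41 = false.
Unit clause (p43) forces p43 = true.
Now (NOT p43) is unsatisfied and unit — conflict.
Either choice for p21 ends in contradiction.
So p12 must be the other value — set p12 = false.
Unit clause (p13) forces p13 = true.
Unit clause (NOT p23) forces p23 = false.
Unit clause (NOT p33) forces p33 = false.
Unit clause (NOT p43) forces p43 = false.
Branch on p21: set p21 = true.
Unit clause (NOT p31) forces p31 = false.
Unit clause (p32) forces p32 = true.
Unit clause (NOT p41) forces p41 = false.
Unit clause (p42) forces p42 = true.
Now (NOT p42) is unsatisfied and unit — conflict.
So p21 must be the other value — set p21 = false.
Unit clause (p22) forces p22 = true.
Unit clause (NOT p32) forces p32 = false.
Unit clause (p31) forces p31 = true.
Unit clause (NOT p41) forces p41 = false.
Unit clause (p42) forces p42 = true.
Now (NOT p42) is unsatisfied and unit — conflict.
Either choice for p21 ends in contradiction.
Either choice for p12 ends in contradiction.
So p11 must be the other value — set p11 = true.
Unit clause (NOT p21) forces p21 = false.
Unit clause (NOT p31) forces p31 = false.
Unit clause (NOT p41) forces p41 = false.
Branch on p22: set p22 = true.
Unit clause (NOT p12) forces p12 = false.
Unit clause (NOT p32) forces p32 = false.
Unit clause (p33) forces p33 = true.
Unit clause (NOT p42) forces p42 = false.
Unit clause (p43) forces p43 = true.
Now (NOT p43) is unsatisfied and unit — conflict.
So p22 must be the other value — set p22 = false.
Unit clause (p23) forces p23 = true.
Unit clause (NOT p13) forces p13 = false.
Unit clause (NOT p33) forces p33 = false.
Unit clause (p32) forces p32 = true.
Unit clause (NOT p12) forces p12 = false.
Unit clause (NOT p42) forces p42 = false.
Unit clause (p43) forces p43 = true.
Now (NOT p43) is unsatisfied and unit — conflict.
Either choice for p22 ends in contradiction.
Either choice for p11 ends in contradiction.
No assignment satisfies every clause.

No, unsatisfiable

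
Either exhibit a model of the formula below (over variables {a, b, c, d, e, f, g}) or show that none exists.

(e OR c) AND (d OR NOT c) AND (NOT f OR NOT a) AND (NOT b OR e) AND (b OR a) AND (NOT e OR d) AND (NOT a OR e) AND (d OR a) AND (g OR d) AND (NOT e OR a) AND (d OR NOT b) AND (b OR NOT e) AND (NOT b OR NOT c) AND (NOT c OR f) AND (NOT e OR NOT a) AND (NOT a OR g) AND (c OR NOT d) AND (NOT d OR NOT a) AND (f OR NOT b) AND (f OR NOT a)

UNSATISFIABLE

Case e = true:
(d) alone gives d = true.
(a) alone gives a = true.
But (NOT a) is also a unit clause — contradiction.
Undo e and try e = false.
(c) alone gives c = true.
(d) alone gives d = true.
(NOT b) alone gives b = false.
(a) alone gives a = true.
But (NOT a) is also a unit clause — contradiction.
Either choice for e ends in contradiction.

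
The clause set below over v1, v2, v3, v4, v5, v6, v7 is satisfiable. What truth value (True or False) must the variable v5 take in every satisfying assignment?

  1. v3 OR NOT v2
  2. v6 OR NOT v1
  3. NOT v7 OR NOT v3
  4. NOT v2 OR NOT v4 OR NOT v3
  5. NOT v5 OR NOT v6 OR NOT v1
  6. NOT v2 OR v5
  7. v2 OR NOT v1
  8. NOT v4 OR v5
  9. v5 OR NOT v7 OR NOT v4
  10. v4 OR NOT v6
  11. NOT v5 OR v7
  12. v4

True

Suppose v5 = false.
From the singleton clause (NOT v2), v2 = false.
From the singleton clause (NOT v1), v1 = false.
From the singleton clause (NOT v4), v4 = false.
But (v4) is also a unit clause — contradiction.
So every satisfying assignment has v5 = True.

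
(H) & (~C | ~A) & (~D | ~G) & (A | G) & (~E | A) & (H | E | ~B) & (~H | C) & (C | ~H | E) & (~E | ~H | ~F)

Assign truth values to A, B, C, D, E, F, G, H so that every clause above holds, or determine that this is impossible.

A ↦ 0, B ↦ 1, C ↦ 1, D ↦ 0, E ↦ 0, F ↦ 0, G ↦ 1, H ↦ 1

The clause (H) is unit, so H = 1.
The clause (C) is unit, so C = 1.
The clause (~A) is unit, so A = 0.
The clause (G) is unit, so G = 1.
The clause (~D) is unit, so D = 0.
The clause (~E) is unit, so E = 0.
No clause remains; B, F are free.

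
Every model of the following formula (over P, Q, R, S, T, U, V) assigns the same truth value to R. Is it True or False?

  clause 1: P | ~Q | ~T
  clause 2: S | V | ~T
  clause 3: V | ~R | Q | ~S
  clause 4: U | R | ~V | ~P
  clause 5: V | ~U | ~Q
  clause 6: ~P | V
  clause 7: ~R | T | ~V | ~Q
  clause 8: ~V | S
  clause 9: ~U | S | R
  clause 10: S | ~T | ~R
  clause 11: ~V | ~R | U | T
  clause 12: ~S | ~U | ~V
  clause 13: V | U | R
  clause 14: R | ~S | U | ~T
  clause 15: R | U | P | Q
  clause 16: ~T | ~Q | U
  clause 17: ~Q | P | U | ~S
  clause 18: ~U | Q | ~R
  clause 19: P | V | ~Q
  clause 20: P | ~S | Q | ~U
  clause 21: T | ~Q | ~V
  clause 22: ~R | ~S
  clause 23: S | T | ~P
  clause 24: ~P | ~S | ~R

Suppose R = 0.
Suppose P = 0.
Suppose Q = 0.
(U) alone gives U = 1.
(S) alone gives S = 1.
But (~S) is also a unit clause — contradiction.
Undo Q and try Q = 1.
(~T) alone gives T = 0.
(V) alone gives V = 1.
But (~V) is also a unit clause — contradiction.
Both values of Q lead to a conflict.
Undo P and try P = 1.
(V) alone gives V = 1.
(U) alone gives U = 1.
(S) alone gives S = 1.
But (~S) is also a unit clause — contradiction.
Both values of P lead to a conflict.
So every satisfying assignment has R = True.

True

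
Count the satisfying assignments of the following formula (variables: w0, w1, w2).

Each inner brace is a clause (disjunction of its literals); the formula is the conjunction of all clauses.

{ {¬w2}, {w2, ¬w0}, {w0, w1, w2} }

There are 2^3 = 8 truth assignments over (w0, w1, w2).
Check each against the 3 clauses (columns in the order w0, w1, w2):
  F F F  ✗ fails (w0 ∨ w1 ∨ w2)
  F F T  ✗ fails (¬w2)
  F T F  ✓ satisfies all
  F T T  ✗ fails (¬w2)
  T F F  ✗ fails (w2 ∨ ¬w0)
  T F T  ✗ fails (¬w2)
  T T F  ✗ fails (w2 ∨ ¬w0)
  T T T  ✗ fails (¬w2)
1 of the 8 rows is a model.

1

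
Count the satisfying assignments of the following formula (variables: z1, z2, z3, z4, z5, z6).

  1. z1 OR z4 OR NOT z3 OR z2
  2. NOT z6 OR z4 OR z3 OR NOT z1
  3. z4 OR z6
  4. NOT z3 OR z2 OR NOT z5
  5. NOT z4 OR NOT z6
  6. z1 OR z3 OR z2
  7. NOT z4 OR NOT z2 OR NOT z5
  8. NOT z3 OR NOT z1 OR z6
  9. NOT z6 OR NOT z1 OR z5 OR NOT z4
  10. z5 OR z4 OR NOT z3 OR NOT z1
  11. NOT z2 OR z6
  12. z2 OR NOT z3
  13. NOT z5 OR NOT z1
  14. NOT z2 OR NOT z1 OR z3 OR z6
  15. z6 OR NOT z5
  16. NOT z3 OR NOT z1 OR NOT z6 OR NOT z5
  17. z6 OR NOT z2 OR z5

There are 2^6 = 64 truth assignments over (z1, z2, z3, z4, z5, z6).
Split on z5. With z5 = true, the clauses containing z5 are satisfied and NOT z5 drops from the rest; 2 of the 2^5 = 32 assignments to the other variables satisfy what remains.
With z5 = false, by the same count on the reduced clause set, 3 assignments work.
Total: 2 + 3 = 5.

5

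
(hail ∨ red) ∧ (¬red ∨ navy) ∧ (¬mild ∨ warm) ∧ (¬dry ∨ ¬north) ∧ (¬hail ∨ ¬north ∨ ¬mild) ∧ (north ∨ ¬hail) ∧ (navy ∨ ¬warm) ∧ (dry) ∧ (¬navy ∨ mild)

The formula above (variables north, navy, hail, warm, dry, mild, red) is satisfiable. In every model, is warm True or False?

True

Suppose warm = False.
(¬mild) alone gives mild = False.
(dry) alone gives dry = True.
(¬north) alone gives north = False.
(¬hail) alone gives hail = False.
(red) alone gives red = True.
(navy) alone gives navy = True.
Now (¬navy) is unsatisfied and unit — conflict.
So every satisfying assignment has warm = True.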